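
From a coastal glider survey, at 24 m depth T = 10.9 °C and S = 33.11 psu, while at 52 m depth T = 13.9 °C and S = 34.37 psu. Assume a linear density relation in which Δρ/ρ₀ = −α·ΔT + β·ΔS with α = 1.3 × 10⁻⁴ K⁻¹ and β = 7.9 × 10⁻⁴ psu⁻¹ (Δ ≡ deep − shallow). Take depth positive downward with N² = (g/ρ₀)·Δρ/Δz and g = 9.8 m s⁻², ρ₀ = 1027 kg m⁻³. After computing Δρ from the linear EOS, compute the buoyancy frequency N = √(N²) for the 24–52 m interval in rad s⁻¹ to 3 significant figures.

0.0146 rad s⁻¹

ΔT = +3.0 K, ΔS = +1.26 psu (deep − shallow).
Δρ/ρ₀ = −αΔT + βΔS = -3.90 × 10⁻⁴ + 9.954 × 10⁻⁴ = 6.054 × 10⁻⁴, so Δρ ≈ 0.6217 kg m⁻³.
N² = (g/ρ₀)·Δρ/Δz = g·(Δρ/ρ₀)/Δz = 9.8 × 6.054 × 10⁻⁴ / 28 = 2.1189 × 10⁻⁴ s⁻².
N = √(2.1189 × 10⁻⁴) = 0.014556 rad s⁻¹ ≈ 0.0146 rad s⁻¹.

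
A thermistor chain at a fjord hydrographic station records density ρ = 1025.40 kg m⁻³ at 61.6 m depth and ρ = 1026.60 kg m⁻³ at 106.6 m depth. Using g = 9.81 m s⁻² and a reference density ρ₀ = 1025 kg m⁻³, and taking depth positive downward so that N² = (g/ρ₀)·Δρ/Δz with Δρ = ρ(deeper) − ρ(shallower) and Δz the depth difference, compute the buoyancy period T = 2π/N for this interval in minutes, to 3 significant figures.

6.55 min

Δρ = 1026.60 − 1025.40 = 1.20 kg m⁻³ over Δz = 106.6 − 61.6 = 45 m.
N² = (9.81/1025) × (1.20/45) = 2.5522 × 10⁻⁴ s⁻².
N = √(2.5522 × 10⁻⁴) = 0.015976 rad s⁻¹, so T = 2π/N = 393.29 s = 6.5548 min ≈ 6.55 min.
A positive N² confirms static stability across the interval.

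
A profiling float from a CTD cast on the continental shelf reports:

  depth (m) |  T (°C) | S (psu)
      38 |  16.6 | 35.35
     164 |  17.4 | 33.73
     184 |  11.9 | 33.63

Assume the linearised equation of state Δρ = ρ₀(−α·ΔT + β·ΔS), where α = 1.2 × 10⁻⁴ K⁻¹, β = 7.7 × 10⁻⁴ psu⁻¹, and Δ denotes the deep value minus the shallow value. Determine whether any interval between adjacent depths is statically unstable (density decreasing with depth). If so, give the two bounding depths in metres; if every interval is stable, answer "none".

38–164 m

Evaluate Δρ/ρ₀ = −αΔT + βΔS across each adjacent pair:
  38–164 m: −αΔT+βΔS = −(1.2 × 10⁻⁴)(+0.8)+(7.7 × 10⁻⁴)(-1.62) = -1.3 × 10⁻³ → UNSTABLE
  164–184 m: −αΔT+βΔS = −(1.2 × 10⁻⁴)(-5.5)+(7.7 × 10⁻⁴)(-0.10) = 5.8 × 10⁻⁴ → stable
The 38–164 m interval has Δρ < 0: lighter water underlies denser water.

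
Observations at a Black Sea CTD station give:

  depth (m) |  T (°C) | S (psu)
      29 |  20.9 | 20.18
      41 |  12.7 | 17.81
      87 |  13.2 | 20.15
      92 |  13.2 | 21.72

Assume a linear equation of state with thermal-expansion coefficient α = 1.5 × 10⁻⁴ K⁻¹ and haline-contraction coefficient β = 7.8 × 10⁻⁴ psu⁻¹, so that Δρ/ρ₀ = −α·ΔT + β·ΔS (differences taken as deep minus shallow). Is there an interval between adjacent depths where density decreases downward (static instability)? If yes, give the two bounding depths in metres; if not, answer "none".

Evaluate Δρ/ρ₀ = −αΔT + βΔS across each adjacent pair:
  29–41 m: −αΔT+βΔS = −(1.5 × 10⁻⁴)(-8.2)+(7.8 × 10⁻⁴)(-2.37) = -6.2 × 10⁻⁴ → UNSTABLE
  41–87 m: −αΔT+βΔS = −(1.5 × 10⁻⁴)(+0.5)+(7.8 × 10⁻⁴)(+2.34) = 1.8 × 10⁻³ → stable
  87–92 m: −αΔT+βΔS = −(1.5 × 10⁻⁴)(+0.0)+(7.8 × 10⁻⁴)(+1.57) = 1.2 × 10⁻³ → stable
The 29–41 m interval has Δρ < 0: lighter water underlies denser water.

29–41 m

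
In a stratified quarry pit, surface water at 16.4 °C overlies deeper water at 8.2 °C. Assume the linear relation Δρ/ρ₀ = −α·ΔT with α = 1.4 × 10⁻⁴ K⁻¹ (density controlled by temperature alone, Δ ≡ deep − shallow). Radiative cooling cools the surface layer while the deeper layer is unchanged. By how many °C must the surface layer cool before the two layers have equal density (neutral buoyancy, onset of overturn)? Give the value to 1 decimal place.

With temperature the only control, equal density requires T_surf′ = T_deep.
T_surf′ = 8.2 °C.
Cooling required: 16.4 − 8.2 = 8.2 °C.

8.2 °C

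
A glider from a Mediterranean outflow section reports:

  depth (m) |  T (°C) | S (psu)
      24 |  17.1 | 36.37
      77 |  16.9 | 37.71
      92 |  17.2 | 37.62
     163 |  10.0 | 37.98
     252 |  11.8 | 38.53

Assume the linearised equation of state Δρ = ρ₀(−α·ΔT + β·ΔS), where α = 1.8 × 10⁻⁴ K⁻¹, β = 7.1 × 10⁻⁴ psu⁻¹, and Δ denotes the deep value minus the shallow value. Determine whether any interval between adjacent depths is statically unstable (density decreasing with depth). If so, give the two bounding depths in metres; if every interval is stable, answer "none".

77–92 m

Evaluate Δρ/ρ₀ = −αΔT + βΔS across each adjacent pair:
  24–77 m: −αΔT+βΔS = −(1.8 × 10⁻⁴)(-0.2)+(7.1 × 10⁻⁴)(+1.34) = 9.9 × 10⁻⁴ → stable
  77–92 m: −αΔT+βΔS = −(1.8 × 10⁻⁴)(+0.3)+(7.1 × 10⁻⁴)(-0.09) = -1.2 × 10⁻⁴ → UNSTABLE
  92–163 m: −αΔT+βΔS = −(1.8 × 10⁻⁴)(-7.2)+(7.1 × 10⁻⁴)(+0.36) = 1.6 × 10⁻³ → stable
  163–252 m: −αΔT+βΔS = −(1.8 × 10⁻⁴)(+1.8)+(7.1 × 10⁻⁴)(+0.55) = 6.7 × 10⁻⁵ → stable
The 77–92 m interval has Δρ < 0: lighter water underlies denser water.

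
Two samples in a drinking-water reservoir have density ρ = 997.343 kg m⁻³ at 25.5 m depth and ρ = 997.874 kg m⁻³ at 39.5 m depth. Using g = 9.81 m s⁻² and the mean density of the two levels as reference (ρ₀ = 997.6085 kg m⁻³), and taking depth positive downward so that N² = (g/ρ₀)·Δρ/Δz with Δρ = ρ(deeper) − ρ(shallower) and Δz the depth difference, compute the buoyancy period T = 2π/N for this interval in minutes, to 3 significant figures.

5.42 min

Δρ = 997.874 − 997.343 = 0.531 kg m⁻³ over Δz = 39.5 − 25.5 = 14 m.
N² = (9.81/997.6085) × (0.531/14) = 3.7297 × 10⁻⁴ s⁻².
N = √(3.7297 × 10⁻⁴) = 0.019312 rad s⁻¹, so T = 2π/N = 325.35 s = 5.4225 min ≈ 5.42 min.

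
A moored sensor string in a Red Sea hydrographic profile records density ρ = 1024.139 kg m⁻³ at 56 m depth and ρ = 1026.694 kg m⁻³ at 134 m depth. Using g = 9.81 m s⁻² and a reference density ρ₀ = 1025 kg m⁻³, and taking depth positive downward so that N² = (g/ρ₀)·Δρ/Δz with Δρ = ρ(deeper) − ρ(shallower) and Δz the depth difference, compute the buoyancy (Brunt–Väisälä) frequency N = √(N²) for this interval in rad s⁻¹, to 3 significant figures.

Δρ = 1026.694 − 1024.139 = 2.555 kg m⁻³ over Δz = 134 − 56 = 78 m.
N² = (9.81/1025) × (2.555/78) = 3.1350 × 10⁻⁴ s⁻².
N = √(3.1350 × 10⁻⁴) = 0.017706 rad s⁻¹ ≈ 0.0177 rad s⁻¹.

0.0177 rad s⁻¹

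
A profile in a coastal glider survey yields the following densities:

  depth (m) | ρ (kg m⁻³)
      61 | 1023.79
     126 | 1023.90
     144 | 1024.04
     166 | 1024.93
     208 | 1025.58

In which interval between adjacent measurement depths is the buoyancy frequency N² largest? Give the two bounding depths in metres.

144–166 m

Compute the density gradient over each adjacent pair:
  61–126 m: Δρ/Δz = 0.11/65 = 1.7 × 10⁻³ kg m⁻⁴
  126–144 m: Δρ/Δz = 0.14/18 = 7.8 × 10⁻³ kg m⁻⁴
  144–166 m: Δρ/Δz = 0.89/22 = 0.040 kg m⁻⁴
  166–208 m: Δρ/Δz = 0.65/42 = 0.015 kg m⁻⁴
The largest gradient is in the 144–166 m interval — the pycnocline.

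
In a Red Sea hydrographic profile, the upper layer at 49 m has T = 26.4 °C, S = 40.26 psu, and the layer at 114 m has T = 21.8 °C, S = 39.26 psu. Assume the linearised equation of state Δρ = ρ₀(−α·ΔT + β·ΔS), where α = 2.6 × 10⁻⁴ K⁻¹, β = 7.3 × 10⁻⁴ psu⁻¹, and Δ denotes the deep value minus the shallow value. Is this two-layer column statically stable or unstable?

stable

ΔT = 21.8 − 26.4 = -4.6 K and ΔS = 39.26 − 40.26 = -1.00 psu (deep − shallow).
−αΔT = 1.196 × 10⁻³; βΔS = -7.30 × 10⁻⁴; sum Δρ/ρ₀ = 4.66 × 10⁻⁴.
Δρ/ρ₀ > 0, so Δρ > 0: deeper water is denser → statically stable.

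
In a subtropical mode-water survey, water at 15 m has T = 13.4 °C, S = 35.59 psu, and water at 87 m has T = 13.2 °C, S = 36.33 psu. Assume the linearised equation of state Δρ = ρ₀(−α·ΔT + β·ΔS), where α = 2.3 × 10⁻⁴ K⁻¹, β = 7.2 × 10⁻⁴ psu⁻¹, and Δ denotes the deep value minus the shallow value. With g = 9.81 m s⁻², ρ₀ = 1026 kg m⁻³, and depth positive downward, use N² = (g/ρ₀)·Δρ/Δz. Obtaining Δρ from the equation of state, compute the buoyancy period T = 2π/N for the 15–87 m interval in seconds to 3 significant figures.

708 s

ΔT = -0.2 K, ΔS = +0.74 psu (deep − shallow).
Δρ/ρ₀ = −αΔT + βΔS = 4.60 × 10⁻⁵ + 5.328 × 10⁻⁴ = 5.788 × 10⁻⁴, so Δρ ≈ 0.5938 kg m⁻³.
N² = (g/ρ₀)·Δρ/Δz = g·(Δρ/ρ₀)/Δz = 9.81 × 5.788 × 10⁻⁴ / 72 = 7.8862 × 10⁻⁵ s⁻².
N = √(7.8862 × 10⁻⁵) = 8.8804 × 10⁻³ rad s⁻¹ → T = 2π/N = 707.53 s ≈ 708 s.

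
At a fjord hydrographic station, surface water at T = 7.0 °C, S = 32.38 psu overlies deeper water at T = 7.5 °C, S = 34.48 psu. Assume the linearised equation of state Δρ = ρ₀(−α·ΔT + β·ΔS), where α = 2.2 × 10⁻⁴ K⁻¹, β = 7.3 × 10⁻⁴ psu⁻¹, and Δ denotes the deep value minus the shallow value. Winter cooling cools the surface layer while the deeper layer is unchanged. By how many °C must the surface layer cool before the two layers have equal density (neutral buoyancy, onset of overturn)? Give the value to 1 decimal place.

6.5 °C

Neutral buoyancy requires Δρ = 0, i.e. −α(T_deep − T_surf′) + β(S_deep − S_surf) = 0.
T_surf′ = T_deep − (β/α)·ΔS = 7.5 − (7.3 × 10⁻⁴/2.2 × 10⁻⁴)·(+2.10) = 0.532 °C.
Cooling required: 7.0 − (0.532) = 6.468 °C.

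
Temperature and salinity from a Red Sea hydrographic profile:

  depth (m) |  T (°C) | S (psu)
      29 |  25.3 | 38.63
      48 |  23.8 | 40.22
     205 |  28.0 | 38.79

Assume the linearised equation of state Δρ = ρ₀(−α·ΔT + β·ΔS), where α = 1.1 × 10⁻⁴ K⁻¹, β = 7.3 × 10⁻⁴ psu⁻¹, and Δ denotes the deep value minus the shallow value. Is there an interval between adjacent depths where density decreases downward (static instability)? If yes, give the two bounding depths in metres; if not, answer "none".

48–205 m

Evaluate Δρ/ρ₀ = −αΔT + βΔS across each adjacent pair:
  29–48 m: −αΔT+βΔS = −(1.1 × 10⁻⁴)(-1.5)+(7.3 × 10⁻⁴)(+1.59) = 1.3 × 10⁻³ → stable
  48–205 m: −αΔT+βΔS = −(1.1 × 10⁻⁴)(+4.2)+(7.3 × 10⁻⁴)(-1.43) = -1.5 × 10⁻³ → UNSTABLE
The 48–205 m interval has Δρ < 0: lighter water underlies denser water.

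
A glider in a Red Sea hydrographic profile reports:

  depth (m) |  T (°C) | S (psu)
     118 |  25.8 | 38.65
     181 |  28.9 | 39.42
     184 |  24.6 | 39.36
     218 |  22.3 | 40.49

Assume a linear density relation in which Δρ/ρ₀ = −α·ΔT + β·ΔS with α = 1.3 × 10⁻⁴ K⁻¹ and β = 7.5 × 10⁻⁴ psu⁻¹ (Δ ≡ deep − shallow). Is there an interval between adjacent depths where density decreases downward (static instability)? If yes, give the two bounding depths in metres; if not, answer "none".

Evaluate Δρ/ρ₀ = −αΔT + βΔS across each adjacent pair:
  118–181 m: −αΔT+βΔS = −(1.3 × 10⁻⁴)(+3.1)+(7.5 × 10⁻⁴)(+0.77) = 1.7 × 10⁻⁴ → stable
  181–184 m: −αΔT+βΔS = −(1.3 × 10⁻⁴)(-4.3)+(7.5 × 10⁻⁴)(-0.06) = 5.1 × 10⁻⁴ → stable
  184–218 m: −αΔT+βΔS = −(1.3 × 10⁻⁴)(-2.3)+(7.5 × 10⁻⁴)(+1.13) = 1.1 × 10⁻³ → stable
Every interval has Δρ > 0: the column is stably stratified throughout.

none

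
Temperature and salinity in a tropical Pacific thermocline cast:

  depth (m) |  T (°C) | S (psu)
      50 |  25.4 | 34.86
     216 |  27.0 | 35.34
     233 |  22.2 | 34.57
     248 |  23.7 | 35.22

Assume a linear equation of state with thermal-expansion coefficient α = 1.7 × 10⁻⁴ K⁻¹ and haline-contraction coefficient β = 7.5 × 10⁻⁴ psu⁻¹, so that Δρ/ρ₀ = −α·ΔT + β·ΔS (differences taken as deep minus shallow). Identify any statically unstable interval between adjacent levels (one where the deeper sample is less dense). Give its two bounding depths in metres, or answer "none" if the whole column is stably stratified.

none

Evaluate Δρ/ρ₀ = −αΔT + βΔS across each adjacent pair:
  50–216 m: −αΔT+βΔS = −(1.7 × 10⁻⁴)(+1.6)+(7.5 × 10⁻⁴)(+0.48) = 8.8 × 10⁻⁵ → stable
  216–233 m: −αΔT+βΔS = −(1.7 × 10⁻⁴)(-4.8)+(7.5 × 10⁻⁴)(-0.77) = 2.4 × 10⁻⁴ → stable
  233–248 m: −αΔT+βΔS = −(1.7 × 10⁻⁴)(+1.5)+(7.5 × 10⁻⁴)(+0.65) = 2.3 × 10⁻⁴ → stable
Every interval has Δρ > 0: the column is stably stratified throughout.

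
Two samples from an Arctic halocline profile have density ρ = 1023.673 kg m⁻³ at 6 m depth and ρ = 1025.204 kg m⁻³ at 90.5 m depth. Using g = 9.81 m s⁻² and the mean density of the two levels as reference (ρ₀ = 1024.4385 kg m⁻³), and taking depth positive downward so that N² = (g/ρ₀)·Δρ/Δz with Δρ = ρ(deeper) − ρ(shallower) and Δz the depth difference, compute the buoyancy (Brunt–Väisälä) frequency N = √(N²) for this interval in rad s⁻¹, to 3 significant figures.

Δρ = 1025.204 − 1023.673 = 1.531 kg m⁻³ over Δz = 90.5 − 6 = 84.5 m.
N² = (9.81/1024.4385) × (1.531/84.5) = 1.7350 × 10⁻⁴ s⁻².
N = √(1.7350 × 10⁻⁴) = 0.013172 rad s⁻¹ ≈ 0.0132 rad s⁻¹.
Since Δρ > 0 the layer is stably stratified.

0.0132 rad s⁻¹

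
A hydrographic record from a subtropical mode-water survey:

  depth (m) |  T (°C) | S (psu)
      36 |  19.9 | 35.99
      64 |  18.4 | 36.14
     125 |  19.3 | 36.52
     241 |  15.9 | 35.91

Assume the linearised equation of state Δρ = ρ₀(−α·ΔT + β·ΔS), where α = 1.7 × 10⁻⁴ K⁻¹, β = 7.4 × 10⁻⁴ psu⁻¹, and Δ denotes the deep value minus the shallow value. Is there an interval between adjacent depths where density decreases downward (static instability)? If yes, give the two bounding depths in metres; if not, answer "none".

none

Evaluate Δρ/ρ₀ = −αΔT + βΔS across each adjacent pair:
  36–64 m: −αΔT+βΔS = −(1.7 × 10⁻⁴)(-1.5)+(7.4 × 10⁻⁴)(+0.15) = 3.7 × 10⁻⁴ → stable
  64–125 m: −αΔT+βΔS = −(1.7 × 10⁻⁴)(+0.9)+(7.4 × 10⁻⁴)(+0.38) = 1.3 × 10⁻⁴ → stable
  125–241 m: −αΔT+βΔS = −(1.7 × 10⁻⁴)(-3.4)+(7.4 × 10⁻⁴)(-0.61) = 1.3 × 10⁻⁴ → stable
Every interval has Δρ > 0: the column is stably stratified throughout.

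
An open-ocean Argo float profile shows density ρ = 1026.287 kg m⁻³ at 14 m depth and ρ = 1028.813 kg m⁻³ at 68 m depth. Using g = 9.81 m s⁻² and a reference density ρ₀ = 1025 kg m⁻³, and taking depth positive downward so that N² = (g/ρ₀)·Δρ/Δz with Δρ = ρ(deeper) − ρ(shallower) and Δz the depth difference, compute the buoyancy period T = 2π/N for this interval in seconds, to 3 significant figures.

297 s

Δρ = 1028.813 − 1026.287 = 2.526 kg m⁻³ over Δz = 68 − 14 = 54 m.
N² = (9.81/1025) × (2.526/54) = 4.4770 × 10⁻⁴ s⁻².
N = √(4.4770 × 10⁻⁴) = 0.021159 rad s⁻¹, so T = 2π/N = 296.95 s ≈ 297 s.
A positive N² confirms static stability across the interval.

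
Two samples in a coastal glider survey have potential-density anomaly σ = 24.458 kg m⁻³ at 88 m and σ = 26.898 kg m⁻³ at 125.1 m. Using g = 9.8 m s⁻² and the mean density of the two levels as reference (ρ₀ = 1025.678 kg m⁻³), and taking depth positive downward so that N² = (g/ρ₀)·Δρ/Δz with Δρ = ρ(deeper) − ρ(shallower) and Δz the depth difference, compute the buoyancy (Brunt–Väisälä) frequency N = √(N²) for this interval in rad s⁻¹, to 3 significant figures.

0.0251 rad s⁻¹

Δρ = 1026.898 − 1024.458 = 2.440 kg m⁻³ over Δz = 125.1 − 88 = 37.1 m.
N² = (9.8/1025.678) × (2.440/37.1) = 6.2839 × 10⁻⁴ s⁻².
N = √(6.2839 × 10⁻⁴) = 0.025068 rad s⁻¹ ≈ 0.0251 rad s⁻¹.
A positive N² confirms static stability across the interval.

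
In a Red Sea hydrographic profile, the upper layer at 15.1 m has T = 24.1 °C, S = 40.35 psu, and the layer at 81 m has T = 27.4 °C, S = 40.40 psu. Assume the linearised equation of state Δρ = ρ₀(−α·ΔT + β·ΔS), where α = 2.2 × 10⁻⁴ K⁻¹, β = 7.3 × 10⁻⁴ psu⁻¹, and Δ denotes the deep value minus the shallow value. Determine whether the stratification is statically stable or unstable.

ΔT = 27.4 − 24.1 = +3.3 K and ΔS = 40.40 − 40.35 = +0.05 psu (deep − shallow).
−αΔT = -7.26 × 10⁻⁴; βΔS = 3.65 × 10⁻⁵; sum Δρ/ρ₀ = -6.895 × 10⁻⁴.
Δρ/ρ₀ < 0, so Δρ < 0: deeper water is lighter → statically unstable; the column would overturn.

unstable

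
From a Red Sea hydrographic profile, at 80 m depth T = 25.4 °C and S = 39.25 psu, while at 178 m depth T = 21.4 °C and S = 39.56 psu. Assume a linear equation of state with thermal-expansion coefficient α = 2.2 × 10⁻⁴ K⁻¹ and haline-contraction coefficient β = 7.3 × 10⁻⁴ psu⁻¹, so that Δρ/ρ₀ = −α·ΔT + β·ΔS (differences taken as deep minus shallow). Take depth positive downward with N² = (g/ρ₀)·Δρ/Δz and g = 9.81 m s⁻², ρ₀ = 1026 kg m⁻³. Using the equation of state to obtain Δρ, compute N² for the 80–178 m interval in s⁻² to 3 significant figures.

1.11 × 10⁻⁴ s⁻²

ΔT = -4.0 K, ΔS = +0.31 psu (deep − shallow).
Δρ/ρ₀ = −αΔT + βΔS = 8.80 × 10⁻⁴ + 2.263 × 10⁻⁴ = 1.1063 × 10⁻³, so Δρ ≈ 1.135 kg m⁻³.
N² = (g/ρ₀)·Δρ/Δz = g·(Δρ/ρ₀)/Δz = 9.81 × 1.1063 × 10⁻³ / 98 = 1.1074 × 10⁻⁴ s⁻² ≈ 1.11 × 10⁻⁴ s⁻².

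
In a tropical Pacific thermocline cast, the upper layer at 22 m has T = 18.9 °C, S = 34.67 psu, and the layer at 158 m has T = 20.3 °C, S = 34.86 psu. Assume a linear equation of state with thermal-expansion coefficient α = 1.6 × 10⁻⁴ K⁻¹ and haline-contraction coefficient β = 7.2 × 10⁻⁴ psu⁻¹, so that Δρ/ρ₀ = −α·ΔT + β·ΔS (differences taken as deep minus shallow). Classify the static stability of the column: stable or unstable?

unstable

ΔT = 20.3 − 18.9 = +1.4 K and ΔS = 34.86 − 34.67 = +0.19 psu (deep − shallow).
−αΔT = -2.24 × 10⁻⁴; βΔS = 1.368 × 10⁻⁴; sum Δρ/ρ₀ = -8.72 × 10⁻⁵.
Δρ/ρ₀ < 0, so Δρ < 0: deeper water is lighter → statically unstable; the column would overturn.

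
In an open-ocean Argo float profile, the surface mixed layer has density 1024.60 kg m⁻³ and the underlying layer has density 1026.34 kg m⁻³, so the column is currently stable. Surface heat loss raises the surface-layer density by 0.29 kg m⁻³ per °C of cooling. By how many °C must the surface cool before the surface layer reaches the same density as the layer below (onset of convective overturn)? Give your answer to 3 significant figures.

6.00 °C

Density deficit of the surface layer: 1026.34 − 1024.60 = 1.74 kg m⁻³.
Required change = 1.74 / 0.29 = 6.00 °C.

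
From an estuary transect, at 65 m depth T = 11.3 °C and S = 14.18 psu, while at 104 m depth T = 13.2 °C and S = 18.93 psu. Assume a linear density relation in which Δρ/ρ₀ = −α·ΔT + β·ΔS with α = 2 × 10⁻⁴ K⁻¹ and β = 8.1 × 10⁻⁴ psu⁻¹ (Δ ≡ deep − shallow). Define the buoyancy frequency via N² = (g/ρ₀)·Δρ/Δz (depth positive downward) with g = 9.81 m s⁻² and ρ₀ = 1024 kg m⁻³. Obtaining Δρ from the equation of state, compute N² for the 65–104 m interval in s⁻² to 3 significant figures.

ΔT = +1.9 K, ΔS = +4.75 psu (deep − shallow).
Δρ/ρ₀ = −αΔT + βΔS = -3.80 × 10⁻⁴ + 3.8475 × 10⁻³ = 3.4675 × 10⁻³, so Δρ ≈ 3.551 kg m⁻³.
N² = (g/ρ₀)·Δρ/Δz = g·(Δρ/ρ₀)/Δz = 9.81 × 3.4675 × 10⁻³ / 39 = 8.7221 × 10⁻⁴ s⁻² ≈ 8.72 × 10⁻⁴ s⁻².

8.72 × 10⁻⁴ s⁻²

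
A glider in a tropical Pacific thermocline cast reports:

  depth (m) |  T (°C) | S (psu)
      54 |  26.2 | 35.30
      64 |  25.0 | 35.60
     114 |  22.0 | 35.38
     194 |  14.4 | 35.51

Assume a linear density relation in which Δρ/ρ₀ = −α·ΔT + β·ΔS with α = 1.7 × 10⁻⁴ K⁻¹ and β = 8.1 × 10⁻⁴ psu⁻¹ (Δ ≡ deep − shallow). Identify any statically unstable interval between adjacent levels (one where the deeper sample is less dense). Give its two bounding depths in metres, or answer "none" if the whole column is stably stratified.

Evaluate Δρ/ρ₀ = −αΔT + βΔS across each adjacent pair:
  54–64 m: −αΔT+βΔS = −(1.7 × 10⁻⁴)(-1.2)+(8.1 × 10⁻⁴)(+0.30) = 4.5 × 10⁻⁴ → stable
  64–114 m: −αΔT+βΔS = −(1.7 × 10⁻⁴)(-3.0)+(8.1 × 10⁻⁴)(-0.22) = 3.3 × 10⁻⁴ → stable
  114–194 m: −αΔT+βΔS = −(1.7 × 10⁻⁴)(-7.6)+(8.1 × 10⁻⁴)(+0.13) = 1.4 × 10⁻³ → stable
Every interval has Δρ > 0: the column is stably stratified throughout.

none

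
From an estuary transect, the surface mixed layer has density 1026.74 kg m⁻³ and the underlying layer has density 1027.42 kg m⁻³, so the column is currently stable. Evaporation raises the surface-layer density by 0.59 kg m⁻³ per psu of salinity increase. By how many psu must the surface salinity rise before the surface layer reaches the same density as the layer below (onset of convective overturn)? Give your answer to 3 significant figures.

Density deficit of the surface layer: 1027.42 − 1026.74 = 0.68 kg m⁻³.
Required change = 0.68 / 0.59 = 1.15 psu.

1.15 psu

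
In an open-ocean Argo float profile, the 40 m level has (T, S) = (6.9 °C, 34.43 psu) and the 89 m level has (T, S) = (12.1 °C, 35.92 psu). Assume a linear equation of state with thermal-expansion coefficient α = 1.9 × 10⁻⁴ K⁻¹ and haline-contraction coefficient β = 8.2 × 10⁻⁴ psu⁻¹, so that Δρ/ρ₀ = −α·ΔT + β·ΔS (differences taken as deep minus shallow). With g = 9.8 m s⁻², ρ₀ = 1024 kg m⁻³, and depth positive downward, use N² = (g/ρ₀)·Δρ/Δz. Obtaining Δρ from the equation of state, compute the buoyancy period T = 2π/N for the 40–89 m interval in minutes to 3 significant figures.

ΔT = +5.2 K, ΔS = +1.49 psu (deep − shallow).
Δρ/ρ₀ = −αΔT + βΔS = -9.88 × 10⁻⁴ + 1.2218 × 10⁻³ = 2.338 × 10⁻⁴, so Δρ ≈ 0.2394 kg m⁻³.
N² = (g/ρ₀)·Δρ/Δz = g·(Δρ/ρ₀)/Δz = 9.8 × 2.338 × 10⁻⁴ / 49 = 4.6760 × 10⁻⁵ s⁻².
N = √(4.6760 × 10⁻⁵) = 6.8381 × 10⁻³ rad s⁻¹ → T = 2π/N = 918.85 s = 15.314 min ≈ 15.3 min.

15.3 min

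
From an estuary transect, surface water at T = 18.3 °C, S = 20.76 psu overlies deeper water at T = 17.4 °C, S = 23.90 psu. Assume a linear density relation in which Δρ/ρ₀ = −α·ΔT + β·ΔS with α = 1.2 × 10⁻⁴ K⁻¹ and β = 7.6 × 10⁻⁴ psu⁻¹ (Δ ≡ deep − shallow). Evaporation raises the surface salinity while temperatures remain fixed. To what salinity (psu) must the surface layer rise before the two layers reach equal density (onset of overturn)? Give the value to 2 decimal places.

24.04 psu

Neutral buoyancy requires −α(T_deep − T_surf) + β(S_deep − S_surf′) = 0.
S_surf′ = S_deep − (α/β)·ΔT = 23.90 − (1.2 × 10⁻⁴/7.6 × 10⁻⁴)·(-0.9) = 24.0421 psu.
Increase required: 24.0421 − 20.76 = 3.2821 psu.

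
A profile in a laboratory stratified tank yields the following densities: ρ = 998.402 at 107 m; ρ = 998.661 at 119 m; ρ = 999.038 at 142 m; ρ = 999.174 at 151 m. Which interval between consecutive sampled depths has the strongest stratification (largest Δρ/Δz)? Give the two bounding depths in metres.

Compute the density gradient over each adjacent pair:
  107–119 m: Δρ/Δz = 0.259/12 = 0.022 kg m⁻⁴
  119–142 m: Δρ/Δz = 0.377/23 = 0.016 kg m⁻⁴
  142–151 m: Δρ/Δz = 0.136/9 = 0.015 kg m⁻⁴
The largest gradient is in the 107–119 m interval — the pycnocline.

107–119 m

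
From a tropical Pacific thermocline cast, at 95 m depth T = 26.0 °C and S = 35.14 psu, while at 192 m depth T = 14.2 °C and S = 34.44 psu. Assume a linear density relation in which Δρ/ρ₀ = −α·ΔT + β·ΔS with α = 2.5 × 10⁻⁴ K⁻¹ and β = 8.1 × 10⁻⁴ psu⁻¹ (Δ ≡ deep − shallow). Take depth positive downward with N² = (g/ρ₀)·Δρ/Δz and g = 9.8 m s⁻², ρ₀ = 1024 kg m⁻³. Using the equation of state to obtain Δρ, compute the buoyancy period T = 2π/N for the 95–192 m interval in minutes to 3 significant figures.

6.75 min

ΔT = -11.8 K, ΔS = -0.70 psu (deep − shallow).
Δρ/ρ₀ = −αΔT + βΔS = 2.95 × 10⁻³ − 5.67 × 10⁻⁴ = 2.383 × 10⁻³, so Δρ ≈ 2.440 kg m⁻³.
N² = (g/ρ₀)·Δρ/Δz = g·(Δρ/ρ₀)/Δz = 9.8 × 2.383 × 10⁻³ / 97 = 2.4076 × 10⁻⁴ s⁻².
N = √(2.4076 × 10⁻⁴) = 0.015516 rad s⁻¹ → T = 2π/N = 404.95 s = 6.7492 min ≈ 6.75 min.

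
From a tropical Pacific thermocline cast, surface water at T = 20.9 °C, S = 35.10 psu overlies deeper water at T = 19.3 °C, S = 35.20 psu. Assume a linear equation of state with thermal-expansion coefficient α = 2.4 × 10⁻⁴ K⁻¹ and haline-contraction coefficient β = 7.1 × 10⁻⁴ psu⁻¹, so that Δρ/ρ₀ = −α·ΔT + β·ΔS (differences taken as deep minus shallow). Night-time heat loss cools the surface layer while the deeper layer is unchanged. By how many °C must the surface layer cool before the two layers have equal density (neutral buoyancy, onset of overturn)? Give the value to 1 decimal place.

Neutral buoyancy requires Δρ = 0, i.e. −α(T_deep − T_surf′) + β(S_deep − S_surf) = 0.
T_surf′ = T_deep − (β/α)·ΔS = 19.3 − (7.1 × 10⁻⁴/2.4 × 10⁻⁴)·(+0.10) = 19.004 °C.
Cooling required: 20.9 − (19.004) = 1.896 °C.

1.9 °C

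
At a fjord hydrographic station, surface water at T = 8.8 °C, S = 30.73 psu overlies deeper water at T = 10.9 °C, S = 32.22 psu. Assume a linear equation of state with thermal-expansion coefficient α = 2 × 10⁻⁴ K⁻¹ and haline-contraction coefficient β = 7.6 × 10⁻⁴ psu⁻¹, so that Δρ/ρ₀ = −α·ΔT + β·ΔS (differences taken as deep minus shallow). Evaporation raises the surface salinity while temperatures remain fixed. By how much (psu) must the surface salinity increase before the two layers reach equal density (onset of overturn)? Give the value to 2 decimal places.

0.94 psu

Neutral buoyancy requires −α(T_deep − T_surf) + β(S_deep − S_surf′) = 0.
S_surf′ = S_deep − (α/β)·ΔT = 32.22 − (2 × 10⁻⁴/7.6 × 10⁻⁴)·(+2.1) = 31.6674 psu.
Increase required: 31.6674 − 30.73 = 0.9374 psu.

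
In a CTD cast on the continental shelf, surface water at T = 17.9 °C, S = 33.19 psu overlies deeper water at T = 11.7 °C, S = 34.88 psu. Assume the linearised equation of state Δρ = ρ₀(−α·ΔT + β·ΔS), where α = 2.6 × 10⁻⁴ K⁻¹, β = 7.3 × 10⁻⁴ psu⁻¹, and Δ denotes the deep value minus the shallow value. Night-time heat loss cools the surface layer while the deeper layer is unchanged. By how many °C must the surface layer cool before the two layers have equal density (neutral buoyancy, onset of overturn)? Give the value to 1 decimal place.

Neutral buoyancy requires Δρ = 0, i.e. −α(T_deep − T_surf′) + β(S_deep − S_surf) = 0.
T_surf′ = T_deep − (β/α)·ΔS = 11.7 − (7.3 × 10⁻⁴/2.6 × 10⁻⁴)·(+1.69) = 6.955 °C.
Cooling required: 17.9 − (6.955) = 10.945 °C.

10.9 °C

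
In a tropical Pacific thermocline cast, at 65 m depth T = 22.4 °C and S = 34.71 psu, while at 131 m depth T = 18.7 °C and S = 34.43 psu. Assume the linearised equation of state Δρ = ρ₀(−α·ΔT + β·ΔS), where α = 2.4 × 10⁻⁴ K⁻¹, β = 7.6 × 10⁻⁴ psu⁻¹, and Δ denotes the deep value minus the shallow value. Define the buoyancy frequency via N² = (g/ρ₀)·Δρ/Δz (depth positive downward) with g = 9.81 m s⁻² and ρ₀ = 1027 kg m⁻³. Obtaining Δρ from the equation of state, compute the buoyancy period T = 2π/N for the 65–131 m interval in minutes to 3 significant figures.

ΔT = -3.7 K, ΔS = -0.28 psu (deep − shallow).
Δρ/ρ₀ = −αΔT + βΔS = 8.88 × 10⁻⁴ − 2.128 × 10⁻⁴ = 6.752 × 10⁻⁴, so Δρ ≈ 0.6934 kg m⁻³.
N² = (g/ρ₀)·Δρ/Δz = g·(Δρ/ρ₀)/Δz = 9.81 × 6.752 × 10⁻⁴ / 66 = 1.0036 × 10⁻⁴ s⁻².
N = √(1.0036 × 10⁻⁴) = 0.010018 rad s⁻¹ → T = 2π/N = 627.19 s = 10.453 min ≈ 10.5 min.

10.5 min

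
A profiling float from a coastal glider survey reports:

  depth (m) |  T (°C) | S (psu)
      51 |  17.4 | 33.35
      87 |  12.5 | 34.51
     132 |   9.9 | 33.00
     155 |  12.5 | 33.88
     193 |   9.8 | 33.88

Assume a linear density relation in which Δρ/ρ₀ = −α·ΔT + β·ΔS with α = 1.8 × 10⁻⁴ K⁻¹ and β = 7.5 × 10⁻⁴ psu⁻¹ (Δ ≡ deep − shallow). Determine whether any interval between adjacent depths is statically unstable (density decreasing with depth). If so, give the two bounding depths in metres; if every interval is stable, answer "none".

87–132 m

Evaluate Δρ/ρ₀ = −αΔT + βΔS across each adjacent pair:
  51–87 m: −αΔT+βΔS = −(1.8 × 10⁻⁴)(-4.9)+(7.5 × 10⁻⁴)(+1.16) = 1.8 × 10⁻³ → stable
  87–132 m: −αΔT+βΔS = −(1.8 × 10⁻⁴)(-2.6)+(7.5 × 10⁻⁴)(-1.51) = -6.6 × 10⁻⁴ → UNSTABLE
  132–155 m: −αΔT+βΔS = −(1.8 × 10⁻⁴)(+2.6)+(7.5 × 10⁻⁴)(+0.88) = 1.9 × 10⁻⁴ → stable
  155–193 m: −αΔT+βΔS = −(1.8 × 10⁻⁴)(-2.7)+(7.5 × 10⁻⁴)(+0.00) = 4.9 × 10⁻⁴ → stable
The 87–132 m interval has Δρ < 0: lighter water underlies denser water.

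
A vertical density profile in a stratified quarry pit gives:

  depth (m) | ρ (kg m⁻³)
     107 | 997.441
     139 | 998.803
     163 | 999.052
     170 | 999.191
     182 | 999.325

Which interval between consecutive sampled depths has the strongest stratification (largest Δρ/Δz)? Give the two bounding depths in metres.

Compute the density gradient over each adjacent pair:
  107–139 m: Δρ/Δz = 1.362/32 = 0.043 kg m⁻⁴
  139–163 m: Δρ/Δz = 0.249/24 = 0.010 kg m⁻⁴
  163–170 m: Δρ/Δz = 0.139/7 = 0.020 kg m⁻⁴
  170–182 m: Δρ/Δz = 0.134/12 = 0.011 kg m⁻⁴
The largest gradient is in the 107–139 m interval — the pycnocline.

107–139 m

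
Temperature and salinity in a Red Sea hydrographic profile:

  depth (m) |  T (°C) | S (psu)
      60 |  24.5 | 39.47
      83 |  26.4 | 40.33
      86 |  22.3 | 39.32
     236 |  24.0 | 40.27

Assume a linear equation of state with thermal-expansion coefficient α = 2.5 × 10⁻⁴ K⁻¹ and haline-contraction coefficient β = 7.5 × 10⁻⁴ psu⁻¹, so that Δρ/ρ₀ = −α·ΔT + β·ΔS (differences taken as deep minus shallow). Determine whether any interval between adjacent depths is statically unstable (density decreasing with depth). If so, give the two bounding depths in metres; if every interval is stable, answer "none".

Evaluate Δρ/ρ₀ = −αΔT + βΔS across each adjacent pair:
  60–83 m: −αΔT+βΔS = −(2.5 × 10⁻⁴)(+1.9)+(7.5 × 10⁻⁴)(+0.86) = 1.7 × 10⁻⁴ → stable
  83–86 m: −αΔT+βΔS = −(2.5 × 10⁻⁴)(-4.1)+(7.5 × 10⁻⁴)(-1.01) = 2.7 × 10⁻⁴ → stable
  86–236 m: −αΔT+βΔS = −(2.5 × 10⁻⁴)(+1.7)+(7.5 × 10⁻⁴)(+0.95) = 2.9 × 10⁻⁴ → stable
Every interval has Δρ > 0: the column is stably stratified throughout.

none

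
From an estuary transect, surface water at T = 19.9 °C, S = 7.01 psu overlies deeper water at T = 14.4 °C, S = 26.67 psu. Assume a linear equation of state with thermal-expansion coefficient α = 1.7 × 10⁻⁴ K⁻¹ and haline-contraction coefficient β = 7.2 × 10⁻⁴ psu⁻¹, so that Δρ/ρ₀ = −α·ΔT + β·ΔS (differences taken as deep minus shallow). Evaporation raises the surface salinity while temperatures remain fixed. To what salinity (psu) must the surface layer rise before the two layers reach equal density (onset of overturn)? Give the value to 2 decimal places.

27.97 psu

Neutral buoyancy requires −α(T_deep − T_surf) + β(S_deep − S_surf′) = 0.
S_surf′ = S_deep − (α/β)·ΔT = 26.67 − (1.7 × 10⁻⁴/7.2 × 10⁻⁴)·(-5.5) = 27.9686 psu.
Increase required: 27.9686 − 7.01 = 20.9586 psu.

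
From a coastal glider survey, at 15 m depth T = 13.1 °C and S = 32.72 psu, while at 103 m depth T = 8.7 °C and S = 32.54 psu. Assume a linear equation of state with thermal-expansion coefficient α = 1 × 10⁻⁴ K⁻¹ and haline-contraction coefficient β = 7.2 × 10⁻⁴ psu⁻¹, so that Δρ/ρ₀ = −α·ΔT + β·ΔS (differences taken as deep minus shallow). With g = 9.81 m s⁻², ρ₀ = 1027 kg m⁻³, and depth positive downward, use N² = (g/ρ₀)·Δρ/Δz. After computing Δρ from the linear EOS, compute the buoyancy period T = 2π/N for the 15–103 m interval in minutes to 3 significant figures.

17.8 min

ΔT = -4.4 K, ΔS = -0.18 psu (deep − shallow).
Δρ/ρ₀ = −αΔT + βΔS = 4.40 × 10⁻⁴ − 1.296 × 10⁻⁴ = 3.104 × 10⁻⁴, so Δρ ≈ 0.3188 kg m⁻³.
N² = (g/ρ₀)·Δρ/Δz = g·(Δρ/ρ₀)/Δz = 9.81 × 3.104 × 10⁻⁴ / 88 = 3.4603 × 10⁻⁵ s⁻².
N = √(3.4603 × 10⁻⁵) = 5.8824 × 10⁻³ rad s⁻¹ → T = 2π/N = 1.0681 × 10³ s = 17.802 min ≈ 17.8 min.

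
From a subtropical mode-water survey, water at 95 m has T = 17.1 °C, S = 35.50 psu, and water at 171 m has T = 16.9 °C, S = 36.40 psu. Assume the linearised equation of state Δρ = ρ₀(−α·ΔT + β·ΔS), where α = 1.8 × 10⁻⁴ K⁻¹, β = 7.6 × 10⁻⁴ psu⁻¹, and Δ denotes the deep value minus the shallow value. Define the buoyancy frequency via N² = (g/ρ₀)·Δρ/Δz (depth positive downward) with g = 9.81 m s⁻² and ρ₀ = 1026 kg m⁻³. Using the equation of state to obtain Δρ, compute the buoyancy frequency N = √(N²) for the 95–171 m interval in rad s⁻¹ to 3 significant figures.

ΔT = -0.2 K, ΔS = +0.90 psu (deep − shallow).
Δρ/ρ₀ = −αΔT + βΔS = 3.60 × 10⁻⁵ + 6.84 × 10⁻⁴ = 7.20 × 10⁻⁴, so Δρ ≈ 0.7387 kg m⁻³.
N² = (g/ρ₀)·Δρ/Δz = g·(Δρ/ρ₀)/Δz = 9.81 × 7.20 × 10⁻⁴ / 76 = 9.2937 × 10⁻⁵ s⁻².
N = √(9.2937 × 10⁻⁵) = 9.6404 × 10⁻³ rad s⁻¹ ≈ 9.64 × 10⁻³ rad s⁻¹.

9.64 × 10⁻³ rad s⁻¹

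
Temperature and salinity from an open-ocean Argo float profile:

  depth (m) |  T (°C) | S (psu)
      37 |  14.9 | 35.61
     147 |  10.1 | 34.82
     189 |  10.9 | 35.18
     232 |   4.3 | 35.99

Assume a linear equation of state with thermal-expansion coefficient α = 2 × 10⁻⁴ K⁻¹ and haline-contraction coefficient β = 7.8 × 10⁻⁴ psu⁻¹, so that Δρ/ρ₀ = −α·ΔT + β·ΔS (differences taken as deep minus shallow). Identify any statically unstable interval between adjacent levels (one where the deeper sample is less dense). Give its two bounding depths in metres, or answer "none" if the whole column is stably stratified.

Evaluate Δρ/ρ₀ = −αΔT + βΔS across each adjacent pair:
  37–147 m: −αΔT+βΔS = −(2 × 10⁻⁴)(-4.8)+(7.8 × 10⁻⁴)(-0.79) = 3.4 × 10⁻⁴ → stable
  147–189 m: −αΔT+βΔS = −(2 × 10⁻⁴)(+0.8)+(7.8 × 10⁻⁴)(+0.36) = 1.2 × 10⁻⁴ → stable
  189–232 m: −αΔT+βΔS = −(2 × 10⁻⁴)(-6.6)+(7.8 × 10⁻⁴)(+0.81) = 2.0 × 10⁻³ → stable
Every interval has Δρ > 0: the column is stably stratified throughout.

none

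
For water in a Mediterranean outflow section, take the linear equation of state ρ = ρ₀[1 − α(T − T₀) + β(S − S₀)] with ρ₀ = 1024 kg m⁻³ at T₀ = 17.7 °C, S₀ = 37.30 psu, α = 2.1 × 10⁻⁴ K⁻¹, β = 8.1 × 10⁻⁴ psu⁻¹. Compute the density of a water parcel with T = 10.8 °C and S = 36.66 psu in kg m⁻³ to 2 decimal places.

T − T₀ = -6.9 K, S − S₀ = -0.64 psu.
Bracket = 1 − α·(-6.9) + β·(-0.64) = 1 + (9.306 × 10⁻⁴) = 1.0009306.
ρ = 1024 × 1.0009306 = 1024.95 kg m⁻³.

1024.95 kg m⁻³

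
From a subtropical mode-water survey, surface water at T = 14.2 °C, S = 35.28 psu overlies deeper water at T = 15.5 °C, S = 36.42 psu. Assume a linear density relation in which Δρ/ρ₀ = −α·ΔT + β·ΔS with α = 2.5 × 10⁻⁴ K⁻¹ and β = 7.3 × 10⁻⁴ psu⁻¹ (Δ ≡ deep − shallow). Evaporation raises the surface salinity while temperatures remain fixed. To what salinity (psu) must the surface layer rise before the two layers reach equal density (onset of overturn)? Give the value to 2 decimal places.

Neutral buoyancy requires −α(T_deep − T_surf) + β(S_deep − S_surf′) = 0.
S_surf′ = S_deep − (α/β)·ΔT = 36.42 − (2.5 × 10⁻⁴/7.3 × 10⁻⁴)·(+1.3) = 35.9748 psu.
Increase required: 35.9748 − 35.28 = 0.6948 psu.

35.97 psu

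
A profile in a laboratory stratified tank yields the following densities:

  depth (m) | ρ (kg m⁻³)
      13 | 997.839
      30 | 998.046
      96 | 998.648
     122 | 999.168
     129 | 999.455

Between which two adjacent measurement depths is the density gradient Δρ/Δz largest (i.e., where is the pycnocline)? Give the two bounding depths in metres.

Compute the density gradient over each adjacent pair:
  13–30 m: Δρ/Δz = 0.207/17 = 0.012 kg m⁻⁴
  30–96 m: Δρ/Δz = 0.602/66 = 9.1 × 10⁻³ kg m⁻⁴
  96–122 m: Δρ/Δz = 0.520/26 = 0.020 kg m⁻⁴
  122–129 m: Δρ/Δz = 0.287/7 = 0.041 kg m⁻⁴
The largest gradient is in the 122–129 m interval — the pycnocline.

122–129 m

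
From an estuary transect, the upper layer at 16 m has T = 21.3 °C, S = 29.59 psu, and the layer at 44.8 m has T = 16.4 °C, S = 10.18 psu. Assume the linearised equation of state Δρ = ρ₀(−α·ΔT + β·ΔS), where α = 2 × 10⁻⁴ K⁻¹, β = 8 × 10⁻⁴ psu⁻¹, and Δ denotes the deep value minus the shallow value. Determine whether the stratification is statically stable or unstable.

ΔT = 16.4 − 21.3 = -4.9 K and ΔS = 10.18 − 29.59 = -19.41 psu (deep − shallow).
−αΔT = 9.80 × 10⁻⁴; βΔS = -0.015528; sum Δρ/ρ₀ = -0.014548.
Δρ/ρ₀ < 0, so Δρ < 0: deeper water is lighter → statically unstable; the column would overturn.

unstable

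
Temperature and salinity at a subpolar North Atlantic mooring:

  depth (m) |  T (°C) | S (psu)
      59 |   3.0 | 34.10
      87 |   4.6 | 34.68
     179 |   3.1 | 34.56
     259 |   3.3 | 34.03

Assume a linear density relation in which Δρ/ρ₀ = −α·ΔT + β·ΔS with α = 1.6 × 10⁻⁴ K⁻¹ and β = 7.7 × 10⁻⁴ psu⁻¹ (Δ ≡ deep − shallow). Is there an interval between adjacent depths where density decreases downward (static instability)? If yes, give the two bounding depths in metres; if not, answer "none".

Evaluate Δρ/ρ₀ = −αΔT + βΔS across each adjacent pair:
  59–87 m: −αΔT+βΔS = −(1.6 × 10⁻⁴)(+1.6)+(7.7 × 10⁻⁴)(+0.58) = 1.9 × 10⁻⁴ → stable
  87–179 m: −αΔT+βΔS = −(1.6 × 10⁻⁴)(-1.5)+(7.7 × 10⁻⁴)(-0.12) = 1.5 × 10⁻⁴ → stable
  179–259 m: −αΔT+βΔS = −(1.6 × 10⁻⁴)(+0.2)+(7.7 × 10⁻⁴)(-0.53) = -4.4 × 10⁻⁴ → UNSTABLE
The 179–259 m interval has Δρ < 0: lighter water underlies denser water.

179–259 m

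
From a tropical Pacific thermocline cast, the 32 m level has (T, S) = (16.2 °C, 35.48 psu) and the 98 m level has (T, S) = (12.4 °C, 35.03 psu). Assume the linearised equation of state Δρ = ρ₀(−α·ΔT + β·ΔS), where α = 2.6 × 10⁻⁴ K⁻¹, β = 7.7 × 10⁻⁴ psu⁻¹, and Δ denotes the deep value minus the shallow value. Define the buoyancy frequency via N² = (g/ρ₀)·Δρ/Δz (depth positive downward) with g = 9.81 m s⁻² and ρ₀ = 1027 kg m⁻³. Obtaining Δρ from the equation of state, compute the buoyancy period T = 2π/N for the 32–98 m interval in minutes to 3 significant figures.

ΔT = -3.8 K, ΔS = -0.45 psu (deep − shallow).
Δρ/ρ₀ = −αΔT + βΔS = 9.88 × 10⁻⁴ − 3.465 × 10⁻⁴ = 6.415 × 10⁻⁴, so Δρ ≈ 0.6588 kg m⁻³.
N² = (g/ρ₀)·Δρ/Δz = g·(Δρ/ρ₀)/Δz = 9.81 × 6.415 × 10⁻⁴ / 66 = 9.5350 × 10⁻⁵ s⁻².
N = √(9.5350 × 10⁻⁵) = 9.7647 × 10⁻³ rad s⁻¹ → T = 2π/N = 643.46 s = 10.724 min ≈ 10.7 min.

10.7 min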